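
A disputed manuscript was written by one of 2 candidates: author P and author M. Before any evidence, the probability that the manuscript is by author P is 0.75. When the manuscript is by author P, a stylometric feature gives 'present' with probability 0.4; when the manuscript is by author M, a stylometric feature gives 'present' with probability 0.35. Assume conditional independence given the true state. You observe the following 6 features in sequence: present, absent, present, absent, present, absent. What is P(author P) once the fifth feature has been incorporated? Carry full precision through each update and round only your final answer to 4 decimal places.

0.7923

After 'present': P(author P) = 0.4·0.7500 / (0.4·0.7500 + 0.35·0.2500) ≈ 0.7742
After 'absent': P(author P) = 0.6·0.7742 / (0.6·0.7742 + 0.65·0.2258) ≈ 0.7599
After 'present': P(author P) = 0.4·0.7599 / (0.4·0.7599 + 0.35·0.2401) ≈ 0.7834
After 'absent': P(author P) = 0.6·0.7834 / (0.6·0.7834 + 0.65·0.2166) ≈ 0.7695
After 'present': P(author P) = 0.4·0.7695 / (0.4·0.7695 + 0.35·0.2305) ≈ 0.7923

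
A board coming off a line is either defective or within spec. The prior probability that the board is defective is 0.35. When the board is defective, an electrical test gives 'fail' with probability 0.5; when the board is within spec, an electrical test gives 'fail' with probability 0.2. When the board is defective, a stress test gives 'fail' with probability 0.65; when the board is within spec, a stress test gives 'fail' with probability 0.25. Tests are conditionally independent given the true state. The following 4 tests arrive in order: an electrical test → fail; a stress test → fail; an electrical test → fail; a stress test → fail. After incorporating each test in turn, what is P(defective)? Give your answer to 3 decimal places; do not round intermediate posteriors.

0.958

After an electrical test='fail': P(defective) = 0.5·0.3500 / (0.5·0.3500 + 0.2·0.6500) ≈ 0.5738
After a stress test='fail': P(defective) = 0.65·0.5738 / (0.65·0.5738 + 0.25·0.4262) ≈ 0.7778
After an electrical test='fail': P(defective) = 0.5·0.7778 / (0.5·0.7778 + 0.2·0.2222) ≈ 0.8974
After a stress test='fail': P(defective) = 0.65·0.8974 / (0.65·0.8974 + 0.25·0.1026) ≈ 0.9579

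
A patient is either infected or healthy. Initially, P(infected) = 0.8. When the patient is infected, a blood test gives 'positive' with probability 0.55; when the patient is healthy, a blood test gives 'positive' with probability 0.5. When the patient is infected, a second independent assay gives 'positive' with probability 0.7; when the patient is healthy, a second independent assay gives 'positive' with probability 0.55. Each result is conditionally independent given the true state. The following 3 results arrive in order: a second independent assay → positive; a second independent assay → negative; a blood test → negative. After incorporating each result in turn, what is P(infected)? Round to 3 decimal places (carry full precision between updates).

After a second independent assay='positive': P(infected) = 0.7·0.8000 / (0.7·0.8000 + 0.55·0.2000) ≈ 0.8358
After a second independent assay='negative': P(infected) = 0.3·0.8358 / (0.3·0.8358 + 0.45·0.1642) ≈ 0.7724
After a blood test='negative': P(infected) = 0.45·0.7724 / (0.45·0.7724 + 0.5·0.2276) ≈ 0.7534

0.753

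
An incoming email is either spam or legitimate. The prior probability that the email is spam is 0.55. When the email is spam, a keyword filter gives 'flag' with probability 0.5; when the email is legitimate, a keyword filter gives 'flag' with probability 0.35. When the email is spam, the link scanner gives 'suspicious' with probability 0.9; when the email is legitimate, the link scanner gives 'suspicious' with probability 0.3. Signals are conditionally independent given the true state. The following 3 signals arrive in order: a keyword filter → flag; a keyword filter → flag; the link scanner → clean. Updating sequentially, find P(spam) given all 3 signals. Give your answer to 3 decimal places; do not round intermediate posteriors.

After a keyword filter='flag': P(spam) = 0.5·0.5500 / (0.5·0.5500 + 0.35·0.4500) ≈ 0.6358
After a keyword filter='flag': P(spam) = 0.5·0.6358 / (0.5·0.6358 + 0.35·0.3642) ≈ 0.7138
After the link scanner='clean': P(spam) = 0.1·0.7138 / (0.1·0.7138 + 0.7·0.2862) ≈ 0.2627

0.263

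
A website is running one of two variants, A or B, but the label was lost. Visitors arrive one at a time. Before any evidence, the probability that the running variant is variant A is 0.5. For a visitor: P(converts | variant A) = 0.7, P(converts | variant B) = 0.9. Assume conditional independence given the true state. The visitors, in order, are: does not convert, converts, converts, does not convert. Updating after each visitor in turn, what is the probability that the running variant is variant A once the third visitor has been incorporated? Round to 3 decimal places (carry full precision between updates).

Apply Bayes' rule sequentially, carrying P(A) forward.
After 'does not convert': P(A) = 0.3·0.5000 / (0.3·0.5000 + 0.1·0.5000) ≈ 0.7500
After 'converts': P(A) = 0.7·0.7500 / (0.7·0.7500 + 0.9·0.2500) ≈ 0.7000
After 'converts': P(A) = 0.7·0.7000 / (0.7·0.7000 + 0.9·0.3000) ≈ 0.6447

0.645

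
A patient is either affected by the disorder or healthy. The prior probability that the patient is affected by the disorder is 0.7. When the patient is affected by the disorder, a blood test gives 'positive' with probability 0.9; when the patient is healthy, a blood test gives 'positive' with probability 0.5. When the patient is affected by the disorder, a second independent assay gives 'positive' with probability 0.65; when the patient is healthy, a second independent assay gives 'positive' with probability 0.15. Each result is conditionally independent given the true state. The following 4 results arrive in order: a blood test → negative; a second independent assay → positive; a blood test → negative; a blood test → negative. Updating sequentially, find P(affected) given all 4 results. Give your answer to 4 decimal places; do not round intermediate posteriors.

After a blood test='negative': P(affected) = 0.1·0.7000 / (0.1·0.7000 + 0.5·0.3000) ≈ 0.3182
After a second independent assay='positive': P(affected) = 0.65·0.3182 / (0.65·0.3182 + 0.15·0.6818) ≈ 0.6691
After a blood test='negative': P(affected) = 0.1·0.6691 / (0.1·0.6691 + 0.5·0.3309) ≈ 0.2880
After a blood test='negative': P(affected) = 0.1·0.2880 / (0.1·0.2880 + 0.5·0.7120) ≈ 0.0748

0.0748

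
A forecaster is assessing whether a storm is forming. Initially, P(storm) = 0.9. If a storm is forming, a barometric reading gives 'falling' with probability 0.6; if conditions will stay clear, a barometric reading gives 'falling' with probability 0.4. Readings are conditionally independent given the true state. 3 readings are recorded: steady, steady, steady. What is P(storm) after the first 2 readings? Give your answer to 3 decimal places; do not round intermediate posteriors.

Apply Bayes' rule sequentially, carrying P(storm) forward.
After 'steady': P(storm) = 0.4·0.9000 / (0.4·0.9000 + 0.6·0.1000) ≈ 0.8571
After 'steady': P(storm) = 0.4·0.8571 / (0.4·0.8571 + 0.6·0.1429) ≈ 0.8000

0.800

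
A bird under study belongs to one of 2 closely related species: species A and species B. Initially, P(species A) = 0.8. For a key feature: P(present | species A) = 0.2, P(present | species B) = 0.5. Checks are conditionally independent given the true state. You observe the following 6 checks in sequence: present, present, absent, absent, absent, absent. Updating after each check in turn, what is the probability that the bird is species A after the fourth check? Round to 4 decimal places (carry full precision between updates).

After 'present': P(species A) = 0.2·0.8000 / (0.2·0.8000 + 0.5·0.2000) ≈ 0.6154
After 'present': P(species A) = 0.2·0.6154 / (0.2·0.6154 + 0.5·0.3846) ≈ 0.3902
After 'absent': P(species A) = 0.8·0.3902 / (0.8·0.3902 + 0.5·0.6098) ≈ 0.5059
After 'absent': P(species A) = 0.8·0.5059 / (0.8·0.5059 + 0.5·0.4941) ≈ 0.6210

0.6210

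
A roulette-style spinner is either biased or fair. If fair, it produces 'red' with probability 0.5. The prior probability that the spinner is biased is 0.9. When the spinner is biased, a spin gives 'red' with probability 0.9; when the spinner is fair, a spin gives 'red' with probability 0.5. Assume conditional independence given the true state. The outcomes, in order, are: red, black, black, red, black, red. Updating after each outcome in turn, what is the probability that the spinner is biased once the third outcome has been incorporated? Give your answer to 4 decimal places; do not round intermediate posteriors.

Each posterior becomes the prior for the next update.
After 'red': P(biased) = 0.9·0.9000 / (0.9·0.9000 + 0.5·0.1000) ≈ 0.9419
After 'black': P(biased) = 0.1·0.9419 / (0.1·0.9419 + 0.5·0.0581) ≈ 0.7642
After 'black': P(biased) = 0.1·0.7642 / (0.1·0.7642 + 0.5·0.2358) ≈ 0.3932

0.3932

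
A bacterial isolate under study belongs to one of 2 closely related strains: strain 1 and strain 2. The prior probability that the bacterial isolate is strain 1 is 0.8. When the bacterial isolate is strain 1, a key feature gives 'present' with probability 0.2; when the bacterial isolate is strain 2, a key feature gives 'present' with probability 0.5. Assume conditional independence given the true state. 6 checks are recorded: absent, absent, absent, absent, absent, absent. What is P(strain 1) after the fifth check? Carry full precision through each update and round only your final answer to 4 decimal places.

0.9767

Apply Bayes' rule sequentially, carrying P(strain 1) forward.
After 'absent': P(strain 1) = 0.8·0.8000 / (0.8·0.8000 + 0.5·0.2000) ≈ 0.8649
After 'absent': P(strain 1) = 0.8·0.8649 / (0.8·0.8649 + 0.5·0.1351) ≈ 0.9110
After 'absent': P(strain 1) = 0.8·0.9110 / (0.8·0.9110 + 0.5·0.0890) ≈ 0.9425
After 'absent': P(strain 1) = 0.8·0.9425 / (0.8·0.9425 + 0.5·0.0575) ≈ 0.9633
After 'absent': P(strain 1) = 0.8·0.9633 / (0.8·0.9633 + 0.5·0.0367) ≈ 0.9767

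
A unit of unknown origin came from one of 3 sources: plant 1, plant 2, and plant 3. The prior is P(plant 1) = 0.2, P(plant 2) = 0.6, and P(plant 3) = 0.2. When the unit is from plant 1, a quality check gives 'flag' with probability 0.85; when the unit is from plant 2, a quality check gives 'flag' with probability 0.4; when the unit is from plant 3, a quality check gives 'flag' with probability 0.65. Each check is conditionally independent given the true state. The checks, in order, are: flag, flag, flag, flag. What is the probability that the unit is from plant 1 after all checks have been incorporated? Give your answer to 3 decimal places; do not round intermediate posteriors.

After 'flag': normaliser = 0.85·0.2000 + 0.4·0.6000 + 0.65·0.2000; P(plant 1) ≈ 0.3148, P(plant 2) ≈ 0.4444, P(plant 3) ≈ 0.2407
After 'flag': normaliser = 0.85·0.3148 + 0.4·0.4444 + 0.65·0.2407; P(plant 1) ≈ 0.4446, P(plant 2) ≈ 0.2954, P(plant 3) ≈ 0.2600
After 'flag': normaliser = 0.85·0.4446 + 0.4·0.2954 + 0.65·0.2600; P(plant 1) ≈ 0.5682, P(plant 2) ≈ 0.1777, P(plant 3) ≈ 0.2541
After 'flag': normaliser = 0.85·0.5682 + 0.4·0.1777 + 0.65·0.2541; P(plant 1) ≈ 0.6716, P(plant 2) ≈ 0.0988, P(plant 3) ≈ 0.2296

0.672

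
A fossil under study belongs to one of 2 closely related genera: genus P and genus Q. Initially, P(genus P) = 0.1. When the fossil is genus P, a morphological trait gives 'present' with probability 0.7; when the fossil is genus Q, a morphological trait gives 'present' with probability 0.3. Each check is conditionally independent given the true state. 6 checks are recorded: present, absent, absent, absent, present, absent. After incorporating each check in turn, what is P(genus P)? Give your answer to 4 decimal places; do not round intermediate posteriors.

After 'present': P(genus P) = 0.7·0.1000 / (0.7·0.1000 + 0.3·0.9000) ≈ 0.2059
After 'absent': P(genus P) = 0.3·0.2059 / (0.3·0.2059 + 0.7·0.7941) ≈ 0.1000
After 'absent': P(genus P) = 0.3·0.1000 / (0.3·0.1000 + 0.7·0.9000) ≈ 0.0455
After 'absent': P(genus P) = 0.3·0.0455 / (0.3·0.0455 + 0.7·0.9545) ≈ 0.0200
After 'present': P(genus P) = 0.7·0.0200 / (0.7·0.0200 + 0.3·0.9800) ≈ 0.0455
After 'absent': P(genus P) = 0.3·0.0455 / (0.3·0.0455 + 0.7·0.9545) ≈ 0.0200

0.0200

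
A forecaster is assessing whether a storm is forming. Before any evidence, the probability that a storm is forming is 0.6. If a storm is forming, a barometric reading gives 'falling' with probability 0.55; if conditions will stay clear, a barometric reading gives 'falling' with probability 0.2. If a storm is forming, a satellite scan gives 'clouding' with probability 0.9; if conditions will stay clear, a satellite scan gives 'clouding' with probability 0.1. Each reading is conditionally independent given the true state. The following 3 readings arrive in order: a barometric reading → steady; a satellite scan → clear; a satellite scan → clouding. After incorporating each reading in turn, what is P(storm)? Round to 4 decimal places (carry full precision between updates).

0.4576

Apply Bayes' rule sequentially, carrying P(storm) forward.
After a barometric reading='steady': P(storm) = 0.45·0.6000 / (0.45·0.6000 + 0.8·0.4000) ≈ 0.4576
After a satellite scan='clear': P(storm) = 0.1·0.4576 / (0.1·0.4576 + 0.9·0.5424) ≈ 0.0857
After a satellite scan='clouding': P(storm) = 0.9·0.0857 / (0.9·0.0857 + 0.1·0.9143) ≈ 0.4576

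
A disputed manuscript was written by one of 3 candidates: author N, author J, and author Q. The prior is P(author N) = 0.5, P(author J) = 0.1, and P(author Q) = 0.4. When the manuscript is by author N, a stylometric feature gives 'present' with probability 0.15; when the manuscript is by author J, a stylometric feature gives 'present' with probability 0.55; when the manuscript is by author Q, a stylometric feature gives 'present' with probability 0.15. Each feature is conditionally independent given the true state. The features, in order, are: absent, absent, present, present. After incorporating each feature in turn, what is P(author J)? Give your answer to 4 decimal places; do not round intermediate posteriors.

After 'absent': normaliser = 0.85·0.5000 + 0.45·0.1000 + 0.85·0.4000; P(author N) ≈ 0.5247, P(author J) ≈ 0.0556, P(author Q) ≈ 0.4198
After 'absent': normaliser = 0.85·0.5247 + 0.45·0.0556 + 0.85·0.4198; P(author N) ≈ 0.5388, P(author J) ≈ 0.0302, P(author Q) ≈ 0.4310
After 'present': normaliser = 0.15·0.5388 + 0.55·0.0302 + 0.15·0.4310; P(author N) ≈ 0.4986, P(author J) ≈ 0.1025, P(author Q) ≈ 0.3989
After 'present': normaliser = 0.15·0.4986 + 0.55·0.1025 + 0.15·0.3989; P(author N) ≈ 0.3916, P(author J) ≈ 0.2951, P(author Q) ≈ 0.3133

0.2951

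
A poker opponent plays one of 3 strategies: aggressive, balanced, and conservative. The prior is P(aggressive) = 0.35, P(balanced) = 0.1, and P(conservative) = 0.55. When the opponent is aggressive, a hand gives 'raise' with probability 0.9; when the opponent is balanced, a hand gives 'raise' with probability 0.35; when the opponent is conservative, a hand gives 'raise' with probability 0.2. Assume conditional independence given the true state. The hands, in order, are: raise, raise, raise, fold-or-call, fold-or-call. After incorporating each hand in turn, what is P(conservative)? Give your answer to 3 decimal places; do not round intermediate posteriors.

0.392

After 'raise': normaliser = 0.9·0.3500 + 0.35·0.1000 + 0.2·0.5500; P(aggressive) ≈ 0.6848, P(balanced) ≈ 0.0761, P(conservative) ≈ 0.2391
After 'raise': normaliser = 0.9·0.6848 + 0.35·0.0761 + 0.2·0.2391; P(aggressive) ≈ 0.8922, P(balanced) ≈ 0.0386, P(conservative) ≈ 0.0692
After 'raise': normaliser = 0.9·0.8922 + 0.35·0.0386 + 0.2·0.0692; P(aggressive) ≈ 0.9671, P(balanced) ≈ 0.0163, P(conservative) ≈ 0.0167
After 'fold-or-call': normaliser = 0.1·0.9671 + 0.65·0.0163 + 0.8·0.0167; P(aggressive) ≈ 0.8018, P(balanced) ≈ 0.0876, P(conservative) ≈ 0.1106
After 'fold-or-call': normaliser = 0.1·0.8018 + 0.65·0.0876 + 0.8·0.1106; P(aggressive) ≈ 0.3554, P(balanced) ≈ 0.2523, P(conservative) ≈ 0.3923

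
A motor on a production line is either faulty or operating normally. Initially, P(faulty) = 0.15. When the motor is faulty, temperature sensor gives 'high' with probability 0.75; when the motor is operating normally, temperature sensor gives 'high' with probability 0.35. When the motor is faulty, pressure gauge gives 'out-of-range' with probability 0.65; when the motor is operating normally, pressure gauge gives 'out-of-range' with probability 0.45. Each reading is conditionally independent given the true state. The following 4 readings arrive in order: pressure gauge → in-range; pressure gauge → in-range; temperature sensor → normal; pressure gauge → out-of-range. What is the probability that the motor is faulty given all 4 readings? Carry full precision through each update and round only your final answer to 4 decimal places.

0.0382

Apply Bayes' rule sequentially, carrying P(faulty) forward.
After pressure gauge='in-range': P(faulty) = 0.35·0.1500 / (0.35·0.1500 + 0.55·0.8500) ≈ 0.1010
After pressure gauge='in-range': P(faulty) = 0.35·0.1010 / (0.35·0.1010 + 0.55·0.8990) ≈ 0.0667
After temperature sensor='normal': P(faulty) = 0.25·0.0667 / (0.25·0.0667 + 0.65·0.9333) ≈ 0.0268
After pressure gauge='out-of-range': P(faulty) = 0.65·0.0268 / (0.65·0.0268 + 0.45·0.9732) ≈ 0.0382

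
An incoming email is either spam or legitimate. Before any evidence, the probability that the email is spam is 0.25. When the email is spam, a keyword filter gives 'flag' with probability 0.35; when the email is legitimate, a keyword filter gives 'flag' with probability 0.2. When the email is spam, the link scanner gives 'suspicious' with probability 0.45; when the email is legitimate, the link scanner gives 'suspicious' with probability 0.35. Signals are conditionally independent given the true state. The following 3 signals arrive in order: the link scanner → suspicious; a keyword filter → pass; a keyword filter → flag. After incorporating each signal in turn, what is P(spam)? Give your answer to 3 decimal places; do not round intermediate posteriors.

After the link scanner='suspicious': P(spam) = 0.45·0.2500 / (0.45·0.2500 + 0.35·0.7500) ≈ 0.3000
After a keyword filter='pass': P(spam) = 0.65·0.3000 / (0.65·0.3000 + 0.8·0.7000) ≈ 0.2583
After a keyword filter='flag': P(spam) = 0.35·0.2583 / (0.35·0.2583 + 0.2·0.7417) ≈ 0.3786

0.379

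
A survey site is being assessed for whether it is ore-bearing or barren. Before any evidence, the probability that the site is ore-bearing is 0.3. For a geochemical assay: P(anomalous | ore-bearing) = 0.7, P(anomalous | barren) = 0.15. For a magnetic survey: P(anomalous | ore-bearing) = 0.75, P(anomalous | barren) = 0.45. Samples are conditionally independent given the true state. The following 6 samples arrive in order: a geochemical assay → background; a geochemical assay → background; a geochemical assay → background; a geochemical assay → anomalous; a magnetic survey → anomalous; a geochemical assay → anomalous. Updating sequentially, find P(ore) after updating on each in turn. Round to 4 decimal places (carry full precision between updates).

0.4061

After a geochemical assay='background': P(ore) = 0.3·0.3000 / (0.3·0.3000 + 0.85·0.7000) ≈ 0.1314
After a geochemical assay='background': P(ore) = 0.3·0.1314 / (0.3·0.1314 + 0.85·0.8686) ≈ 0.0507
After a geochemical assay='background': P(ore) = 0.3·0.0507 / (0.3·0.0507 + 0.85·0.9493) ≈ 0.0185
After a geochemical assay='anomalous': P(ore) = 0.7·0.0185 / (0.7·0.0185 + 0.15·0.9815) ≈ 0.0808
After a magnetic survey='anomalous': P(ore) = 0.75·0.0808 / (0.75·0.0808 + 0.45·0.9192) ≈ 0.1278
After a geochemical assay='anomalous': P(ore) = 0.7·0.1278 / (0.7·0.1278 + 0.15·0.8722) ≈ 0.4061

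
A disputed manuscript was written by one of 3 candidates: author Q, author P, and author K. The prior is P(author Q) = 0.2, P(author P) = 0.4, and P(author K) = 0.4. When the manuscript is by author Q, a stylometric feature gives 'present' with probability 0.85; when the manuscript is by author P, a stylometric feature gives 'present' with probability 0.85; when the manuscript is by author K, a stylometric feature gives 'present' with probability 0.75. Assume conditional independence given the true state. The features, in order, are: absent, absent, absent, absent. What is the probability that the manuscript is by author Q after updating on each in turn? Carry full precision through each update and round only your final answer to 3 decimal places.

After 'absent': normaliser = 0.15·0.2000 + 0.15·0.4000 + 0.25·0.4000; P(author Q) ≈ 0.1579, P(author P) ≈ 0.3158, P(author K) ≈ 0.5263
After 'absent': normaliser = 0.15·0.1579 + 0.15·0.3158 + 0.25·0.5263; P(author Q) ≈ 0.1169, P(author P) ≈ 0.2338, P(author K) ≈ 0.6494
After 'absent': normaliser = 0.15·0.1169 + 0.15·0.2338 + 0.25·0.6494; P(author Q) ≈ 0.0816, P(author P) ≈ 0.1631, P(author K) ≈ 0.7553
After 'absent': normaliser = 0.15·0.0816 + 0.15·0.1631 + 0.25·0.7553; P(author Q) ≈ 0.0543, P(author P) ≈ 0.1085, P(author K) ≈ 0.8372

0.054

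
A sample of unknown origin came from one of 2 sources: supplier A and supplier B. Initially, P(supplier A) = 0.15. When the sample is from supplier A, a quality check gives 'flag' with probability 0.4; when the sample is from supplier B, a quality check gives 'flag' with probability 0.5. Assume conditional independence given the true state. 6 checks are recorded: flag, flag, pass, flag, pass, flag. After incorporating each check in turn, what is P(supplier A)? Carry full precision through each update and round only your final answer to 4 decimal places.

After 'flag': P(supplier A) = 0.4·0.1500 / (0.4·0.1500 + 0.5·0.8500) ≈ 0.1237
After 'flag': P(supplier A) = 0.4·0.1237 / (0.4·0.1237 + 0.5·0.8763) ≈ 0.1015
After 'pass': P(supplier A) = 0.6·0.1015 / (0.6·0.1015 + 0.5·0.8985) ≈ 0.1194
After 'flag': P(supplier A) = 0.4·0.1194 / (0.4·0.1194 + 0.5·0.8806) ≈ 0.0978
After 'pass': P(supplier A) = 0.6·0.0978 / (0.6·0.0978 + 0.5·0.9022) ≈ 0.1151
After 'flag': P(supplier A) = 0.4·0.1151 / (0.4·0.1151 + 0.5·0.8849) ≈ 0.0943

0.0943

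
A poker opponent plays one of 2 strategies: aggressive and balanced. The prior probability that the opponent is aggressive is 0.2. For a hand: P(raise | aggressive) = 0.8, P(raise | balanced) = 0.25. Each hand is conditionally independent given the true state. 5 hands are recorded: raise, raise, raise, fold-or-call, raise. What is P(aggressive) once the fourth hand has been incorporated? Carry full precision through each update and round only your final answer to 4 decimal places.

After 'raise': P(aggressive) = 0.8·0.2000 / (0.8·0.2000 + 0.25·0.8000) ≈ 0.4444
After 'raise': P(aggressive) = 0.8·0.4444 / (0.8·0.4444 + 0.25·0.5556) ≈ 0.7191
After 'raise': P(aggressive) = 0.8·0.7191 / (0.8·0.7191 + 0.25·0.2809) ≈ 0.8912
After 'fold-or-call': P(aggressive) = 0.2·0.8912 / (0.2·0.8912 + 0.75·0.1088) ≈ 0.6860

0.6860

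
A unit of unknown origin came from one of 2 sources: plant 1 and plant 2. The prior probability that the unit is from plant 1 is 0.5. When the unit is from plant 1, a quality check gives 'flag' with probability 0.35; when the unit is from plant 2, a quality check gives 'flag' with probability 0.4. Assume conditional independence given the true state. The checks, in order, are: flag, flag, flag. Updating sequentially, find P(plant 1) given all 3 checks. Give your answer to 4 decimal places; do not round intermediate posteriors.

0.4012

Apply Bayes' rule sequentially, carrying P(plant 1) forward.
After 'flag': P(plant 1) = 0.35·0.5000 / (0.35·0.5000 + 0.4·0.5000) ≈ 0.4667
After 'flag': P(plant 1) = 0.35·0.4667 / (0.35·0.4667 + 0.4·0.5333) ≈ 0.4336
After 'flag': P(plant 1) = 0.35·0.4336 / (0.35·0.4336 + 0.4·0.5664) ≈ 0.4012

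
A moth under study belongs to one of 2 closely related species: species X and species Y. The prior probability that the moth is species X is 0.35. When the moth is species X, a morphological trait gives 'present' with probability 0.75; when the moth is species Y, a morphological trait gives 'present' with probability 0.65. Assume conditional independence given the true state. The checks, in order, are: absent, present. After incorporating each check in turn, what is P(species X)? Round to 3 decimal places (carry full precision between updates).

Each posterior becomes the prior for the next update.
After 'absent': P(species X) = 0.25·0.3500 / (0.25·0.3500 + 0.35·0.6500) ≈ 0.2778
After 'present': P(species X) = 0.75·0.2778 / (0.75·0.2778 + 0.65·0.7222) ≈ 0.3074

0.307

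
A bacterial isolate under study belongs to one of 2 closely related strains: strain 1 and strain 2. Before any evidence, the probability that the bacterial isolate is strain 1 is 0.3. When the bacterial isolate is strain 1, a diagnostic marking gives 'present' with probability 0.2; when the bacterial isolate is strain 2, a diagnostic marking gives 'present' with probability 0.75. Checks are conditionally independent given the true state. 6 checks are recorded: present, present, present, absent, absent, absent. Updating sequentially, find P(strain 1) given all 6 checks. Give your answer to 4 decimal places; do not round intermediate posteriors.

0.2103

Apply Bayes' rule sequentially, carrying P(strain 1) forward.
After 'present': P(strain 1) = 0.2·0.3000 / (0.2·0.3000 + 0.75·0.7000) ≈ 0.1026
After 'present': P(strain 1) = 0.2·0.1026 / (0.2·0.1026 + 0.75·0.8974) ≈ 0.0296
After 'present': P(strain 1) = 0.2·0.0296 / (0.2·0.0296 + 0.75·0.9704) ≈ 0.0081
After 'absent': P(strain 1) = 0.8·0.0081 / (0.8·0.0081 + 0.25·0.9919) ≈ 0.0253
After 'absent': P(strain 1) = 0.8·0.0253 / (0.8·0.0253 + 0.25·0.9747) ≈ 0.0768
After 'absent': P(strain 1) = 0.8·0.0768 / (0.8·0.0768 + 0.25·0.9232) ≈ 0.2103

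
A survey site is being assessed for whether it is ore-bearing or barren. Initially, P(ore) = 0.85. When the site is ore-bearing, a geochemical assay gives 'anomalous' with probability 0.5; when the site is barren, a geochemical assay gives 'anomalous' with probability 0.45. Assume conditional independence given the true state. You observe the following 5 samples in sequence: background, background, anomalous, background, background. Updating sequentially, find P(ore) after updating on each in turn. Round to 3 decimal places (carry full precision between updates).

After 'background': P(ore) = 0.5·0.8500 / (0.5·0.8500 + 0.55·0.1500) ≈ 0.8374
After 'background': P(ore) = 0.5·0.8374 / (0.5·0.8374 + 0.55·0.1626) ≈ 0.8240
After 'anomalous': P(ore) = 0.5·0.8240 / (0.5·0.8240 + 0.45·0.1760) ≈ 0.8388
After 'background': P(ore) = 0.5·0.8388 / (0.5·0.8388 + 0.55·0.1612) ≈ 0.8255
After 'background': P(ore) = 0.5·0.8255 / (0.5·0.8255 + 0.55·0.1745) ≈ 0.8113

0.811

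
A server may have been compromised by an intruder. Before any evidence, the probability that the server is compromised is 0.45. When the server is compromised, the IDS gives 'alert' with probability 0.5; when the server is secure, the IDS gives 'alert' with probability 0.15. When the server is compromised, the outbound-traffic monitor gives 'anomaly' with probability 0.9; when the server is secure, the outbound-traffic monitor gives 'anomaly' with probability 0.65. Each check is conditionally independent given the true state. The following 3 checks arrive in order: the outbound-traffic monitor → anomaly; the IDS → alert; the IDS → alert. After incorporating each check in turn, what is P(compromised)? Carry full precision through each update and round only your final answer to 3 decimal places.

After the outbound-traffic monitor='anomaly': P(compromised) = 0.9·0.4500 / (0.9·0.4500 + 0.65·0.5500) ≈ 0.5311
After the IDS='alert': P(compromised) = 0.5·0.5311 / (0.5·0.5311 + 0.15·0.4689) ≈ 0.7906
After the IDS='alert': P(compromised) = 0.5·0.7906 / (0.5·0.7906 + 0.15·0.2094) ≈ 0.9264

0.926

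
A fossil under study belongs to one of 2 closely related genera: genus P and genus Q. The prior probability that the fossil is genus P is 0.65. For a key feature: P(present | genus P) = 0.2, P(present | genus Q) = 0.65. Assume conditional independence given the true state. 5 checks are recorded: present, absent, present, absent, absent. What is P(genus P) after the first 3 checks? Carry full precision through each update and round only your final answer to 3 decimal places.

0.287

Each posterior becomes the prior for the next update.
After 'present': P(genus P) = 0.2·0.6500 / (0.2·0.6500 + 0.65·0.3500) ≈ 0.3636
After 'absent': P(genus P) = 0.8·0.3636 / (0.8·0.3636 + 0.35·0.6364) ≈ 0.5664
After 'present': P(genus P) = 0.2·0.5664 / (0.2·0.5664 + 0.65·0.4336) ≈ 0.2867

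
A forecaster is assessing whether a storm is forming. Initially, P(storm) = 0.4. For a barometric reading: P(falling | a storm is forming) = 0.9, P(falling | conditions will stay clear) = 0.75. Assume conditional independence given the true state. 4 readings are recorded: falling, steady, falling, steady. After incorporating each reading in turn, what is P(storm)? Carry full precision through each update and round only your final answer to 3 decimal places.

0.133

After 'falling': P(storm) = 0.9·0.4000 / (0.9·0.4000 + 0.75·0.6000) ≈ 0.4444
After 'steady': P(storm) = 0.1·0.4444 / (0.1·0.4444 + 0.25·0.5556) ≈ 0.2424
After 'falling': P(storm) = 0.9·0.2424 / (0.9·0.2424 + 0.75·0.7576) ≈ 0.2775
After 'steady': P(storm) = 0.1·0.2775 / (0.1·0.2775 + 0.25·0.7225) ≈ 0.1331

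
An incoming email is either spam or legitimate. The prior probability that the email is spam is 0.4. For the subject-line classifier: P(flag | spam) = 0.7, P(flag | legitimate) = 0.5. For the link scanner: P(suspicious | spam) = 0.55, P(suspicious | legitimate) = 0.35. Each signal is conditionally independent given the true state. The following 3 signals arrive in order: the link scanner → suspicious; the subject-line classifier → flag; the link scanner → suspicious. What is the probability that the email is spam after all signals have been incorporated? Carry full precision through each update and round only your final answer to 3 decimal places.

After the link scanner='suspicious': P(spam) = 0.55·0.4000 / (0.55·0.4000 + 0.35·0.6000) ≈ 0.5116
After the subject-line classifier='flag': P(spam) = 0.7·0.5116 / (0.7·0.5116 + 0.5·0.4884) ≈ 0.5946
After the link scanner='suspicious': P(spam) = 0.55·0.5946 / (0.55·0.5946 + 0.35·0.4054) ≈ 0.6974

0.697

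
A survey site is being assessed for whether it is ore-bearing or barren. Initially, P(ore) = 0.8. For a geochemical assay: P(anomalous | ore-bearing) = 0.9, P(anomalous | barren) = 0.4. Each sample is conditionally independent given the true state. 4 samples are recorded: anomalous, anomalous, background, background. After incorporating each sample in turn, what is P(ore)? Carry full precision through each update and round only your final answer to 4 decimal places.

After 'anomalous': P(ore) = 0.9·0.8000 / (0.9·0.8000 + 0.4·0.2000) ≈ 0.9000
After 'anomalous': P(ore) = 0.9·0.9000 / (0.9·0.9000 + 0.4·0.1000) ≈ 0.9529
After 'background': P(ore) = 0.1·0.9529 / (0.1·0.9529 + 0.6·0.0471) ≈ 0.7714
After 'background': P(ore) = 0.1·0.7714 / (0.1·0.7714 + 0.6·0.2286) ≈ 0.3600

0.3600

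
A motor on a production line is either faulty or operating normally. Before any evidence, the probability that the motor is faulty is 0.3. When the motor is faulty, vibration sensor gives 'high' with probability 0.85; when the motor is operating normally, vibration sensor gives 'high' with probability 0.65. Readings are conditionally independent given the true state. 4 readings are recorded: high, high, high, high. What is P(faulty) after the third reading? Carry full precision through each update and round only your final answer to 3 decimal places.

Apply Bayes' rule sequentially, carrying P(faulty) forward.
After 'high': P(faulty) = 0.85·0.3000 / (0.85·0.3000 + 0.65·0.7000) ≈ 0.3592
After 'high': P(faulty) = 0.85·0.3592 / (0.85·0.3592 + 0.65·0.6408) ≈ 0.4229
After 'high': P(faulty) = 0.85·0.4229 / (0.85·0.4229 + 0.65·0.5771) ≈ 0.4894

0.489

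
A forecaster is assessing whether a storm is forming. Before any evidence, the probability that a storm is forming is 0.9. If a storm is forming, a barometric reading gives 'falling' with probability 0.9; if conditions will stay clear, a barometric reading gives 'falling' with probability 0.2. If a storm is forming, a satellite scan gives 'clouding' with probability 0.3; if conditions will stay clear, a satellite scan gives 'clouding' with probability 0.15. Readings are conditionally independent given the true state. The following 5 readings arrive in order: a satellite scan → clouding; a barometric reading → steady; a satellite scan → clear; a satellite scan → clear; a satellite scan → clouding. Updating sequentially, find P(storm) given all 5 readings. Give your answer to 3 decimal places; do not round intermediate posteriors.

0.753

After a satellite scan='clouding': P(storm) = 0.3·0.9000 / (0.3·0.9000 + 0.15·0.1000) ≈ 0.9474
After a barometric reading='steady': P(storm) = 0.1·0.9474 / (0.1·0.9474 + 0.8·0.0526) ≈ 0.6923
After a satellite scan='clear': P(storm) = 0.7·0.6923 / (0.7·0.6923 + 0.85·0.3077) ≈ 0.6495
After a satellite scan='clear': P(storm) = 0.7·0.6495 / (0.7·0.6495 + 0.85·0.3505) ≈ 0.6041
After a satellite scan='clouding': P(storm) = 0.3·0.6041 / (0.3·0.6041 + 0.15·0.3959) ≈ 0.7532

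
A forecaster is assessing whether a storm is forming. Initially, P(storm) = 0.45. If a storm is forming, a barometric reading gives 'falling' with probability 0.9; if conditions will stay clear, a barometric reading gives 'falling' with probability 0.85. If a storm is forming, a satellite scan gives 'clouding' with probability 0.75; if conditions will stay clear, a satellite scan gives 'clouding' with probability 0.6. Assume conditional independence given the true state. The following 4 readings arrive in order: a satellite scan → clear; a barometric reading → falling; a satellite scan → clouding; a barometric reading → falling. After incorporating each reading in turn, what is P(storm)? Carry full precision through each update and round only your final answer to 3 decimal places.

Each posterior becomes the prior for the next update.
After a satellite scan='clear': P(storm) = 0.25·0.4500 / (0.25·0.4500 + 0.4·0.5500) ≈ 0.3383
After a barometric reading='falling': P(storm) = 0.9·0.3383 / (0.9·0.3383 + 0.85·0.6617) ≈ 0.3513
After a satellite scan='clouding': P(storm) = 0.75·0.3513 / (0.75·0.3513 + 0.6·0.6487) ≈ 0.4036
After a barometric reading='falling': P(storm) = 0.9·0.4036 / (0.9·0.4036 + 0.85·0.5964) ≈ 0.4175

0.417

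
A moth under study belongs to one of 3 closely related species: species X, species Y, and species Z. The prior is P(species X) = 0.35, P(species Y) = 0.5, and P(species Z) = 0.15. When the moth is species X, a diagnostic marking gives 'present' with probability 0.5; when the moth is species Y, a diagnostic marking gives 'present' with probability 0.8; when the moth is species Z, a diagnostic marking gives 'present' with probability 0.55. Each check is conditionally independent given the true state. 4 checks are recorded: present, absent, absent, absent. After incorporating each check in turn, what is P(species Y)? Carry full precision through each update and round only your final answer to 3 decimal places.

0.098

Apply Bayes' rule sequentially, carrying P(species Y) forward.
After 'present': normaliser = 0.5·0.3500 + 0.8·0.5000 + 0.55·0.1500; P(species X) ≈ 0.2662, P(species Y) ≈ 0.6084, P(species Z) ≈ 0.1255
After 'absent': normaliser = 0.5·0.2662 + 0.2·0.6084 + 0.45·0.1255; P(species X) ≈ 0.4276, P(species Y) ≈ 0.3910, P(species Z) ≈ 0.1814
After 'absent': normaliser = 0.5·0.4276 + 0.2·0.3910 + 0.45·0.1814; P(species X) ≈ 0.5722, P(species Y) ≈ 0.2093, P(species Z) ≈ 0.2185
After 'absent': normaliser = 0.5·0.5722 + 0.2·0.2093 + 0.45·0.2185; P(species X) ≈ 0.6712, P(species Y) ≈ 0.0982, P(species Z) ≈ 0.2307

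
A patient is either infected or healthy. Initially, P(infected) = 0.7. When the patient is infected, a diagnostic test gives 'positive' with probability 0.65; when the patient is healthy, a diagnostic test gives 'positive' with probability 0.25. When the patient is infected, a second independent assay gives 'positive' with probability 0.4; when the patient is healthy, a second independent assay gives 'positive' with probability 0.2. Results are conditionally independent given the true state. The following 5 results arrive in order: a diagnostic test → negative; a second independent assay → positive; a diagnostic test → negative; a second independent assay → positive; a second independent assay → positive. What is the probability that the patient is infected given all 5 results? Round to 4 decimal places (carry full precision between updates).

0.8026

After a diagnostic test='negative': P(infected) = 0.35·0.7000 / (0.35·0.7000 + 0.75·0.3000) ≈ 0.5213
After a second independent assay='positive': P(infected) = 0.4·0.5213 / (0.4·0.5213 + 0.2·0.4787) ≈ 0.6853
After a diagnostic test='negative': P(infected) = 0.35·0.6853 / (0.35·0.6853 + 0.75·0.3147) ≈ 0.5040
After a second independent assay='positive': P(infected) = 0.4·0.5040 / (0.4·0.5040 + 0.2·0.4960) ≈ 0.6702
After a second independent assay='positive': P(infected) = 0.4·0.6702 / (0.4·0.6702 + 0.2·0.3298) ≈ 0.8026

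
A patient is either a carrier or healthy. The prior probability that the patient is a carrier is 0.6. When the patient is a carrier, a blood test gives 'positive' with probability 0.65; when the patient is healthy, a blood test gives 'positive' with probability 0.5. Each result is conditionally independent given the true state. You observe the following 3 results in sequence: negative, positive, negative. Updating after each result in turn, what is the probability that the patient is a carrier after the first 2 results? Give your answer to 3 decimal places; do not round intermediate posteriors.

0.577

After 'negative': P(carrier) = 0.35·0.6000 / (0.35·0.6000 + 0.5·0.4000) ≈ 0.5122
After 'positive': P(carrier) = 0.65·0.5122 / (0.65·0.5122 + 0.5·0.4878) ≈ 0.5772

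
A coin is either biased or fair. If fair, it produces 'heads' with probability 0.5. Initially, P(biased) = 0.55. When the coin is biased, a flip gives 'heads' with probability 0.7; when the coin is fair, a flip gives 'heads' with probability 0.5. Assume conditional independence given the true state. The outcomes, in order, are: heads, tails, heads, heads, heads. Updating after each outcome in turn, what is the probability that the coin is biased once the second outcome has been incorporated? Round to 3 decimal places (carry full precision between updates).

0.507

After 'heads': P(biased) = 0.7·0.5500 / (0.7·0.5500 + 0.5·0.4500) ≈ 0.6311
After 'tails': P(biased) = 0.3·0.6311 / (0.3·0.6311 + 0.5·0.3689) ≈ 0.5066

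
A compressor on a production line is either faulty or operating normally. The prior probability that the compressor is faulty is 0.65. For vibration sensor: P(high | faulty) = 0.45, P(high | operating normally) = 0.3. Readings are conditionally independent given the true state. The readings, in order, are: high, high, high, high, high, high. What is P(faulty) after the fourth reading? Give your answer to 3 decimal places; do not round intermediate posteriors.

After 'high': P(faulty) = 0.45·0.6500 / (0.45·0.6500 + 0.3·0.3500) ≈ 0.7358
After 'high': P(faulty) = 0.45·0.7358 / (0.45·0.7358 + 0.3·0.2642) ≈ 0.8069
After 'high': P(faulty) = 0.45·0.8069 / (0.45·0.8069 + 0.3·0.1931) ≈ 0.8624
After 'high': P(faulty) = 0.45·0.8624 / (0.45·0.8624 + 0.3·0.1376) ≈ 0.9039

0.904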